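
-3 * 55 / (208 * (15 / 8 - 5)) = 33 / 130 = 0.25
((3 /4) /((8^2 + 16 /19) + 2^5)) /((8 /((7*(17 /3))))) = 2261 /58880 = 0.04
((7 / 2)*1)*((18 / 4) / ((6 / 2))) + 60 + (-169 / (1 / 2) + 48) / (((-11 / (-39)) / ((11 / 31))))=-37149 / 124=-299.59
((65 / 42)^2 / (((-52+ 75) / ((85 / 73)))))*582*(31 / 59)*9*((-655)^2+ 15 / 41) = 28492932760207500 / 199013549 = 143170818.79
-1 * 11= -11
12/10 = 6/5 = 1.20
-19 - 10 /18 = -19.56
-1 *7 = -7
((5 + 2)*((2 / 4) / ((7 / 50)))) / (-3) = -25 / 3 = -8.33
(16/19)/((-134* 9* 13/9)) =-8/16549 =-0.00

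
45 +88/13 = 673/13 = 51.77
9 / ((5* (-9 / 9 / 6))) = -54 / 5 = -10.80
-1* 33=-33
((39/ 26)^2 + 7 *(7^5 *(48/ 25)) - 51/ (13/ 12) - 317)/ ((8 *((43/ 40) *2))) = 293181529/ 22360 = 13111.88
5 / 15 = 1 / 3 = 0.33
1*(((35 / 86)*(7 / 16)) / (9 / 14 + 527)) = 1715 / 5082256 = 0.00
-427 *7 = -2989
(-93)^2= 8649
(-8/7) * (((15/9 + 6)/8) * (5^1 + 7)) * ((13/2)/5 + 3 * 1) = -1978/35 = -56.51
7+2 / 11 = 79 / 11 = 7.18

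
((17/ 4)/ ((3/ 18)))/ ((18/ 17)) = 289/ 12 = 24.08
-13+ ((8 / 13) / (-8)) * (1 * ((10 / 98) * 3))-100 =-71996 / 637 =-113.02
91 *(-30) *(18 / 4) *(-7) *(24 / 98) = 21060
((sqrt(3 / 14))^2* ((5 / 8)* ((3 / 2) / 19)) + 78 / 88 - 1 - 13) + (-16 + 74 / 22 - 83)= -462795 / 4256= -108.74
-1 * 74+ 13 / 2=-135 / 2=-67.50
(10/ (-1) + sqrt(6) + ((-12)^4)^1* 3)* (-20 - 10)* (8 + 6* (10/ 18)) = -21147320 - 340* sqrt(6) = -21148152.83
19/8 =2.38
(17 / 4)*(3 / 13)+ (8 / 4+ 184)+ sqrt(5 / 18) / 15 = 187.02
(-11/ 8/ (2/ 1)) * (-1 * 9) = 99/ 16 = 6.19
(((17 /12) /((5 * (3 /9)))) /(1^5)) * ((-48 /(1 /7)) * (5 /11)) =-1428 /11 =-129.82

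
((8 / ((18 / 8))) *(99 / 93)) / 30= 176 / 1395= 0.13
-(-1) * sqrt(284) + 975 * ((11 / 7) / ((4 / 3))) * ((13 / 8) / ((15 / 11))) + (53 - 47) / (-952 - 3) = 2 * sqrt(71) + 292930581 / 213920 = 1386.20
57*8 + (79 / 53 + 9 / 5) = 459.29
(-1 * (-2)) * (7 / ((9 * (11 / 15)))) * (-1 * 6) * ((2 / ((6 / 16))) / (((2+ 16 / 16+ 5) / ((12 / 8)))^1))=-140 / 11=-12.73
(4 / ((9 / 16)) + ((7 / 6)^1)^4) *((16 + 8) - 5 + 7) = 151021 / 648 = 233.06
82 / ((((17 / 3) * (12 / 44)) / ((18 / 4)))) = 4059 / 17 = 238.76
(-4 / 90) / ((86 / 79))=-79 / 1935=-0.04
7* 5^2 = 175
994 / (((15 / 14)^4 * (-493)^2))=38185504 / 12304355625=0.00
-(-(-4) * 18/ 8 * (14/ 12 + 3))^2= -5625/ 4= -1406.25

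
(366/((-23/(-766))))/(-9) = -93452/69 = -1354.38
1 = 1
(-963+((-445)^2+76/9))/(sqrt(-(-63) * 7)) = 1773634/189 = 9384.31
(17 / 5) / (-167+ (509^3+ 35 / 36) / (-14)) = -504 / 1396318955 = -0.00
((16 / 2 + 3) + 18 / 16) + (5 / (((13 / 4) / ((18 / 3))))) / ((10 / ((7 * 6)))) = 5293 / 104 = 50.89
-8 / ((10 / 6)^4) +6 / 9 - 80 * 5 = -750694 / 1875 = -400.37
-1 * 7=-7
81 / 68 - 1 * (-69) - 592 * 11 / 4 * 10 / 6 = -539201 / 204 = -2643.14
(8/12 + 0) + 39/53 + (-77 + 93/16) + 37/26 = -2260865/33072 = -68.36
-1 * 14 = -14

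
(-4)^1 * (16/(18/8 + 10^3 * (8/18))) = -2304/16081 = -0.14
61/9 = 6.78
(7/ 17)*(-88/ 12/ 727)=-154/ 37077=-0.00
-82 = -82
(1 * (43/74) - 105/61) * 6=-15441/2257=-6.84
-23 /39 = -0.59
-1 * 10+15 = 5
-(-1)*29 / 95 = 29 / 95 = 0.31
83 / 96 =0.86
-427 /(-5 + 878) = -0.49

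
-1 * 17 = -17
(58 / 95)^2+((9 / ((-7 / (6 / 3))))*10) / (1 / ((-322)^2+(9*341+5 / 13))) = -2254471046876 / 821275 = -2745086.66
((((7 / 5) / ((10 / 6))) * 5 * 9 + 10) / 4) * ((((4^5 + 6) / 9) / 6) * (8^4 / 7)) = 25207808 / 189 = 133374.65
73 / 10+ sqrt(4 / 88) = sqrt(22) / 22+ 73 / 10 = 7.51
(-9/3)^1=-3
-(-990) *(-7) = -6930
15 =15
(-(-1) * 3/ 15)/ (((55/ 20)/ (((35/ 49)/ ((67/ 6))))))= 24/ 5159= 0.00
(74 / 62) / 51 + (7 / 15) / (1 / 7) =3.29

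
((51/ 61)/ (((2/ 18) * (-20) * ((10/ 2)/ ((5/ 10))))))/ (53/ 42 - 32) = 9639/ 7875100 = 0.00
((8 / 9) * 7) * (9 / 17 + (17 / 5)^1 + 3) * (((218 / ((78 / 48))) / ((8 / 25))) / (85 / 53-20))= -381097136 / 387855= -982.58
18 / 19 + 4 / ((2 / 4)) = 170 / 19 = 8.95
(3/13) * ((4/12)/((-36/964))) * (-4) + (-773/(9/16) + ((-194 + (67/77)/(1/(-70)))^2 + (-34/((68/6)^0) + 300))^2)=4256862286.66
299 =299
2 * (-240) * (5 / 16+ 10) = -4950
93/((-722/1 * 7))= -93/5054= -0.02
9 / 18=1 / 2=0.50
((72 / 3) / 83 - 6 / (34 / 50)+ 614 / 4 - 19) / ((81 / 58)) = 10308775 / 114291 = 90.20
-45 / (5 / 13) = -117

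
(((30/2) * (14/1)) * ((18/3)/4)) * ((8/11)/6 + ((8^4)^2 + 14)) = 58133102370/11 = 5284827488.18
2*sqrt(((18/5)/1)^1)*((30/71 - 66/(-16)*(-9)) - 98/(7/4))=-31593*sqrt(10)/284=-351.78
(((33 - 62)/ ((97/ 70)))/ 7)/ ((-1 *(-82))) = -145/ 3977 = -0.04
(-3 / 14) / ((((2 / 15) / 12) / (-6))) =810 / 7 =115.71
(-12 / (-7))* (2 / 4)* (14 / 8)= 3 / 2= 1.50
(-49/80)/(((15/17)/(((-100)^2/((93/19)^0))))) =-20825/3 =-6941.67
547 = 547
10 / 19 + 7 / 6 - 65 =-63.31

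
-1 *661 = -661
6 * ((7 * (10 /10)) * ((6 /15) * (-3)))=-252 /5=-50.40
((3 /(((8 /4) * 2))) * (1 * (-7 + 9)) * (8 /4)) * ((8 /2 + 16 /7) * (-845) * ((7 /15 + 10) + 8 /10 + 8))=-2149004 /7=-307000.57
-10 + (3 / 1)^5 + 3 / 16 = 3731 / 16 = 233.19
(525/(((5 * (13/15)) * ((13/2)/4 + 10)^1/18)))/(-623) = -10800/35867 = -0.30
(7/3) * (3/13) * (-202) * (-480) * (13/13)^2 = 678720/13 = 52209.23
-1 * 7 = -7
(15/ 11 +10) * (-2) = -250/ 11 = -22.73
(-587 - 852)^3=-2979767519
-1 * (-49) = 49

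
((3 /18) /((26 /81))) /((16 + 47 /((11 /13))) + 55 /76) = 627 /87269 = 0.01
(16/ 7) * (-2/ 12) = -0.38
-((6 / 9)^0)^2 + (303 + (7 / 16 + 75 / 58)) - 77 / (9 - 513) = 1269017 / 4176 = 303.88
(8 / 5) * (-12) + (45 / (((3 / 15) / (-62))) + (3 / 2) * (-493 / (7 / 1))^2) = -3199173 / 490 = -6528.92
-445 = -445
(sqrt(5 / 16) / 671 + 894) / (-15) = -298 / 5- sqrt(5) / 40260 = -59.60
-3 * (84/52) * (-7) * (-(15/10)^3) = -11907/104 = -114.49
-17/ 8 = -2.12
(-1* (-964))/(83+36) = 964/119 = 8.10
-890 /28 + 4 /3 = -1279 /42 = -30.45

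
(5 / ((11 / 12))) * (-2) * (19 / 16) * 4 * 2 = -1140 / 11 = -103.64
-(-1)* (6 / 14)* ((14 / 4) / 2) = 3 / 4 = 0.75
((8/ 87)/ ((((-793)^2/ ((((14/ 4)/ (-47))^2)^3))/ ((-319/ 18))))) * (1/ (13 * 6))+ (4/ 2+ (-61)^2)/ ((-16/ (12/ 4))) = -159443265362292807192533/ 228408294905245312416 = -698.06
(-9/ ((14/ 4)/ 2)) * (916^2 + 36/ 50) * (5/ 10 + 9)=-7173934956/ 175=-40993914.03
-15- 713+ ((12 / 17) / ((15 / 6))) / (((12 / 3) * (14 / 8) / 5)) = -86608 / 119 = -727.80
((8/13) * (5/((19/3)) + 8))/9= 1336/2223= 0.60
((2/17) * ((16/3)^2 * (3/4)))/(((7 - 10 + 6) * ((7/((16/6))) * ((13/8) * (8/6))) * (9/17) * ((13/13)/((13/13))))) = 2048/7371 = 0.28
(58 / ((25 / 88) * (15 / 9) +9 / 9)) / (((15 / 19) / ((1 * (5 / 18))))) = 48488 / 3501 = 13.85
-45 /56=-0.80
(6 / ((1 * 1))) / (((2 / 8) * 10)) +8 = 10.40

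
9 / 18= 1 / 2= 0.50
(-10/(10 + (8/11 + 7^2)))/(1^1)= -110/657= -0.17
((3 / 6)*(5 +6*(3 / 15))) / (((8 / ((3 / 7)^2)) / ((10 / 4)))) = 279 / 1568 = 0.18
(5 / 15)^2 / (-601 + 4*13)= -1 / 4941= -0.00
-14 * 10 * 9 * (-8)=10080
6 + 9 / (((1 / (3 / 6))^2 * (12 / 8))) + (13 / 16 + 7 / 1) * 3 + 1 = 511 / 16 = 31.94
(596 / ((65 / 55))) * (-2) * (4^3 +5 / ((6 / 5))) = -2681404 / 39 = -68753.95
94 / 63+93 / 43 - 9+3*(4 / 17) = -213652 / 46053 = -4.64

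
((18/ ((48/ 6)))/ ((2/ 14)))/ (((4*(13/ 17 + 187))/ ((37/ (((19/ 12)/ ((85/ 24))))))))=160395/ 92416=1.74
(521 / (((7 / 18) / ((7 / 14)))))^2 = 21986721 / 49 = 448708.59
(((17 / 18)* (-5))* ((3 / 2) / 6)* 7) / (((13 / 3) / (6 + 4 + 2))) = -595 / 26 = -22.88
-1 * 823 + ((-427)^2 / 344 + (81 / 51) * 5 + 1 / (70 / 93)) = -58068553 / 204680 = -283.70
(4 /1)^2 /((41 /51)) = 816 /41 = 19.90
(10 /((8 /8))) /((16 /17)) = 85 /8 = 10.62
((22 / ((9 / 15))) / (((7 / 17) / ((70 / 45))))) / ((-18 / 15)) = -9350 / 81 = -115.43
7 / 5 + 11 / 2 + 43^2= 18559 / 10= 1855.90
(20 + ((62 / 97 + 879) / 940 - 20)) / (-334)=-17065 / 6090824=-0.00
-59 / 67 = -0.88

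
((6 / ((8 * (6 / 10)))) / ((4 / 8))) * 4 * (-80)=-800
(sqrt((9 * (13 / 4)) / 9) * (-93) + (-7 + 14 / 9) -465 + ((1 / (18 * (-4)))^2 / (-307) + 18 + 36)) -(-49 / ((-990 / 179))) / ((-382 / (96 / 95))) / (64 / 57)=-34810056983269 / 83592907200 -93 * sqrt(13) / 2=-584.08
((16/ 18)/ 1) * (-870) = -2320/ 3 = -773.33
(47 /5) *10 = 94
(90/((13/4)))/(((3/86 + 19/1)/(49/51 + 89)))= 47348160/361777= 130.88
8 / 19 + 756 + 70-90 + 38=774.42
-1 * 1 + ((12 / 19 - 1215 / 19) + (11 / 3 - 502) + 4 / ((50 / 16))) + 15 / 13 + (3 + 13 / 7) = -72016066 / 129675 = -555.36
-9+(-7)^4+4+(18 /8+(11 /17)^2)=2772861 /1156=2398.67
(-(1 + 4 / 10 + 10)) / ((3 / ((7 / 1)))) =-133 / 5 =-26.60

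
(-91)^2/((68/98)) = 405769/34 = 11934.38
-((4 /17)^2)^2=-256 /83521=-0.00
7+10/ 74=264/ 37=7.14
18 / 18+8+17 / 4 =53 / 4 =13.25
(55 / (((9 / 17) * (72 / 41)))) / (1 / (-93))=-1188385 / 216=-5501.78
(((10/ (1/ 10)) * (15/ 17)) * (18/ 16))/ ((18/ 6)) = 1125/ 34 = 33.09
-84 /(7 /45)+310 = -230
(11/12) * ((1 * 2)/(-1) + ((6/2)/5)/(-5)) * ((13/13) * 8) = -1166/75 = -15.55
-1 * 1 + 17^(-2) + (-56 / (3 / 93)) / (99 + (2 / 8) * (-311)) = -119488 / 1445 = -82.69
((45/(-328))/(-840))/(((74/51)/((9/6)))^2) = 70227/402332672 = 0.00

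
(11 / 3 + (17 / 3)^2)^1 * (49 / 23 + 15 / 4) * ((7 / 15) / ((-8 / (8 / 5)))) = -26509 / 1350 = -19.64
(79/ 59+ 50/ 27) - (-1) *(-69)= -104834/ 1593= -65.81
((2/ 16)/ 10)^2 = 1/ 6400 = 0.00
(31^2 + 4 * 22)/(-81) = -1049/81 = -12.95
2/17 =0.12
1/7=0.14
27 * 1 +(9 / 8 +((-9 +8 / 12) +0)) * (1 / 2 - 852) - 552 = 269419 / 48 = 5612.90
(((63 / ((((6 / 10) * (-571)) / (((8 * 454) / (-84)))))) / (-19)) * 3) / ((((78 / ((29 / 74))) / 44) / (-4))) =5793040 / 5218369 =1.11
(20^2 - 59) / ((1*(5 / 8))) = 2728 / 5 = 545.60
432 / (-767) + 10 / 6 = 2539 / 2301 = 1.10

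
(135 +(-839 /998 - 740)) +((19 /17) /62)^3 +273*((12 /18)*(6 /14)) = -527.84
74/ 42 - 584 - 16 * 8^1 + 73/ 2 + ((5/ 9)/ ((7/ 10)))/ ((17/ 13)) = -673.13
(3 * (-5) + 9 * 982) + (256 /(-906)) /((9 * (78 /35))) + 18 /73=102413191771 /11607219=8823.23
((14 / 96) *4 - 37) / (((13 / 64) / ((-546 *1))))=97888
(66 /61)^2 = 4356 /3721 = 1.17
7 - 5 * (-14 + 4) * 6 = 307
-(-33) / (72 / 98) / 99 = 49 / 108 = 0.45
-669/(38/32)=-10704/19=-563.37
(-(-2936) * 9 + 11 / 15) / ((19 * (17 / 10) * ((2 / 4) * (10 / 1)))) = 792742 / 4845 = 163.62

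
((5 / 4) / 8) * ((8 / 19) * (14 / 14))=5 / 76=0.07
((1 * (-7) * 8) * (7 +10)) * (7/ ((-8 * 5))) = 833/ 5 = 166.60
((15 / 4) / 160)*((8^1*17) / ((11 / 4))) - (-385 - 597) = 43259 / 44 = 983.16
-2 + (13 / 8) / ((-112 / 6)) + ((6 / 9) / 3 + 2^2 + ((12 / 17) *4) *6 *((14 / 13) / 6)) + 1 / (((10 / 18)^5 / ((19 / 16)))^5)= 24749359212260883352573437193157873 / 4350937500000000000000000000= 5688281.94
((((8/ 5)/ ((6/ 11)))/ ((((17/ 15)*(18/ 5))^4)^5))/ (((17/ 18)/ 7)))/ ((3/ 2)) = 140062184073030948638916015625/ 15788191082270014884127973848635278426112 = 0.00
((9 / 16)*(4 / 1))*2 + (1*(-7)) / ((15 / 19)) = -131 / 30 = -4.37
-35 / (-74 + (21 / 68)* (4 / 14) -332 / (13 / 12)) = 3094 / 33625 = 0.09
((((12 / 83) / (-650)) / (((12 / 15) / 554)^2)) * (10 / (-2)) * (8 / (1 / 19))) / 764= 21867765 / 206089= 106.11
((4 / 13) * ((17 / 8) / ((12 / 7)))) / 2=119 / 624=0.19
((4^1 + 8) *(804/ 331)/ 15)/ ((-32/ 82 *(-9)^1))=2747/ 4965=0.55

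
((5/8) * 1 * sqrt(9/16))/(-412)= -15/13184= -0.00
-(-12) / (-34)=-6 / 17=-0.35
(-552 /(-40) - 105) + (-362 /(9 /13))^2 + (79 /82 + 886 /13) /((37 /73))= 4368220133483 /15974010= 273457.96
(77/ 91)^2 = 121/ 169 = 0.72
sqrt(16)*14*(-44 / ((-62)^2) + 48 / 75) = 845656 / 24025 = 35.20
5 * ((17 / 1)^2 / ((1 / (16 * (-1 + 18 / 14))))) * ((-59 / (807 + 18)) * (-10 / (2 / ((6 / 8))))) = 136408 / 77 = 1771.53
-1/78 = -0.01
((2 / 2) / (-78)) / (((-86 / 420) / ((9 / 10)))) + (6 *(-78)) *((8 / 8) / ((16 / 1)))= -65277 / 2236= -29.19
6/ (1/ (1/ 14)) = 3/ 7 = 0.43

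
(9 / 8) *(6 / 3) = 9 / 4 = 2.25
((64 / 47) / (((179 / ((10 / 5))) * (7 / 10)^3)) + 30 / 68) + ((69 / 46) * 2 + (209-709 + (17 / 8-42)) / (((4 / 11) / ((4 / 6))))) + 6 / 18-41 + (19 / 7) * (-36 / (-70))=-1025.56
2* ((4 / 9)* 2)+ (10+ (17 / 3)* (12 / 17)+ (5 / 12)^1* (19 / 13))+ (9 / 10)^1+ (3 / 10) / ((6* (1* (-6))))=80863 / 4680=17.28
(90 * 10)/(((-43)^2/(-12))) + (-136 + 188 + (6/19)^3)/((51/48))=9298743856/215598947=43.13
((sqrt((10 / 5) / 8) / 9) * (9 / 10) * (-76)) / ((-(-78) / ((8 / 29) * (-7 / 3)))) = 532 / 16965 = 0.03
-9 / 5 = -1.80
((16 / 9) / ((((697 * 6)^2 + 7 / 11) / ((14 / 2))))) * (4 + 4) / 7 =1408 / 1731423339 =0.00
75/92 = 0.82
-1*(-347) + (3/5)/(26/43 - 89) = 2198202/6335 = 346.99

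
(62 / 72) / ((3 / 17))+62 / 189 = 3937 / 756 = 5.21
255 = 255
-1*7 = -7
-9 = -9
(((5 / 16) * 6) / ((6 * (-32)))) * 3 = -15 / 512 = -0.03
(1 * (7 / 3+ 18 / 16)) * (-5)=-415 / 24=-17.29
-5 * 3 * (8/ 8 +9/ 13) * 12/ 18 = -220/ 13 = -16.92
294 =294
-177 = -177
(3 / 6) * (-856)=-428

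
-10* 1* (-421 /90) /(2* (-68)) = -421 /1224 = -0.34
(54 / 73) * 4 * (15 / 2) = 1620 / 73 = 22.19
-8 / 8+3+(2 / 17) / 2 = 35 / 17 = 2.06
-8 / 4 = -2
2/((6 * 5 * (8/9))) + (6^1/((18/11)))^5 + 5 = 6491369/9720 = 667.84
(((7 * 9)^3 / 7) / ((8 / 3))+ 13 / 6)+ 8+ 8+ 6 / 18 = 107311 / 8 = 13413.88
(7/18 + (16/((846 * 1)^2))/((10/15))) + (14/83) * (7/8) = 10623745/19801476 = 0.54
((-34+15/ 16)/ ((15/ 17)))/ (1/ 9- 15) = 26979/ 10720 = 2.52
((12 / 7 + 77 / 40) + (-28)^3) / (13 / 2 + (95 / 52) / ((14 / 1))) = -79892033 / 24135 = -3310.21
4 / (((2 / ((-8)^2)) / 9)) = 1152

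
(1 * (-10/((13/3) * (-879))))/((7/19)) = 190/26663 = 0.01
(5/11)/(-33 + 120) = 5/957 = 0.01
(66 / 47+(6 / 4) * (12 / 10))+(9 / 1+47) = 13913 / 235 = 59.20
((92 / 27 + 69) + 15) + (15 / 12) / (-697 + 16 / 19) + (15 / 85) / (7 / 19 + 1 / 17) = 961786049 / 10951956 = 87.82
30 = 30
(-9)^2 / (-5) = -81 / 5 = -16.20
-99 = -99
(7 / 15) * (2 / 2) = 7 / 15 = 0.47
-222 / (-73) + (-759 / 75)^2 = 4811407 / 45625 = 105.46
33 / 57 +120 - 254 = -2535 / 19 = -133.42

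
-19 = -19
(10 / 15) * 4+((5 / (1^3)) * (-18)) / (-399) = 1154 / 399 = 2.89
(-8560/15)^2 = 2930944/9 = 325660.44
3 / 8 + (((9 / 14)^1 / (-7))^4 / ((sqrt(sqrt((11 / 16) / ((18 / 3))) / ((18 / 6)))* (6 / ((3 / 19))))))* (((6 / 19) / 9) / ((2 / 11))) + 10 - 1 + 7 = 16.38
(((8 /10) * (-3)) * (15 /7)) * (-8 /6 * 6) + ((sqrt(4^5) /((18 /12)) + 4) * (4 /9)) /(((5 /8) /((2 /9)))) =383968 /8505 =45.15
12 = 12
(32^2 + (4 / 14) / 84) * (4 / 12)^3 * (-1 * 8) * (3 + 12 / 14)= -1170.29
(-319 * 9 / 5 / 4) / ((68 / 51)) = -8613 / 80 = -107.66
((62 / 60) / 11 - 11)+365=116851 / 330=354.09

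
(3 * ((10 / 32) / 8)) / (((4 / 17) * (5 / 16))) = 51 / 32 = 1.59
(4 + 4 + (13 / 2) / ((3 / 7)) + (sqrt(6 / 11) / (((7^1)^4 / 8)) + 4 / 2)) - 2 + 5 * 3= 38.17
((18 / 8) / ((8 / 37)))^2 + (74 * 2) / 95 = 10686007 / 97280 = 109.85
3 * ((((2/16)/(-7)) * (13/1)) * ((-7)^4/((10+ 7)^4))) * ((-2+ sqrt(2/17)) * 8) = 26754/83521 - 13377 * sqrt(34)/1419857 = 0.27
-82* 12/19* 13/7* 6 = -76752/133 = -577.08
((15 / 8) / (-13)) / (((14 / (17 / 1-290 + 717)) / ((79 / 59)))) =-131535 / 21476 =-6.12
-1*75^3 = -421875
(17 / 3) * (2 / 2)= 5.67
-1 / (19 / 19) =-1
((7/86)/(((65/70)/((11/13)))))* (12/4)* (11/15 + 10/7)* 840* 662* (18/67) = 34991000352/486889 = 71866.48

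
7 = 7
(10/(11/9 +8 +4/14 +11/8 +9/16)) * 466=4697280/11537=407.15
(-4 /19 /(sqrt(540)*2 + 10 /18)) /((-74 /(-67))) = 1206 /24595861-130248*sqrt(15) /122979305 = -0.00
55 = 55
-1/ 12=-0.08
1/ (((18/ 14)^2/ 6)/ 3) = 98/ 9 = 10.89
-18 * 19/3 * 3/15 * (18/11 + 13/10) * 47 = -865317/275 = -3146.61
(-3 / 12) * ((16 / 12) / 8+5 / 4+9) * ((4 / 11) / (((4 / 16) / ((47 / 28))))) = -5875 / 924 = -6.36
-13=-13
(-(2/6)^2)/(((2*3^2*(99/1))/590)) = -0.04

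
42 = 42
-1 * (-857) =857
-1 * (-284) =284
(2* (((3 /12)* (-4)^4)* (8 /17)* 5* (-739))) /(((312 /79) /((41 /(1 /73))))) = -111829973120 /663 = -168672659.31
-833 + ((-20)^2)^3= 63999167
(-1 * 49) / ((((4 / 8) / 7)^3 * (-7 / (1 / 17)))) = 19208 / 17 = 1129.88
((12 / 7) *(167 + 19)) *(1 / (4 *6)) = 93 / 7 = 13.29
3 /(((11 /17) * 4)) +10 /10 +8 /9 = 3.05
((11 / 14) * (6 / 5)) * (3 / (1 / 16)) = 1584 / 35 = 45.26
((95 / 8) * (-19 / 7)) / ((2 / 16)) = -1805 / 7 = -257.86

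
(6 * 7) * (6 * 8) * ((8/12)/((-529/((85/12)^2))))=-202300/1587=-127.47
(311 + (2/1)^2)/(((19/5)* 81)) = 1.02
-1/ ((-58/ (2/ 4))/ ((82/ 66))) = 41/ 3828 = 0.01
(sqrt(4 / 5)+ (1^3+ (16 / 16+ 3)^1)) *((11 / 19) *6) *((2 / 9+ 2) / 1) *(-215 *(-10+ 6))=151360 *sqrt(5) / 57+ 1892000 / 57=39130.72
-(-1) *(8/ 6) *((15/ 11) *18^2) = 6480/ 11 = 589.09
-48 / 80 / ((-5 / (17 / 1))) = 2.04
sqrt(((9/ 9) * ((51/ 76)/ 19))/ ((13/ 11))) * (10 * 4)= 20 * sqrt(7293)/ 247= 6.91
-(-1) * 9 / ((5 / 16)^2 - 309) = -2304 / 79079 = -0.03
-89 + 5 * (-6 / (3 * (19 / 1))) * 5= -1741 / 19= -91.63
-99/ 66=-3/ 2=-1.50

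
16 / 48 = 1 / 3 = 0.33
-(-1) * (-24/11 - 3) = -57/11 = -5.18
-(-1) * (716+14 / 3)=2162 / 3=720.67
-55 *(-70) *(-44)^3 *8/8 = -327958400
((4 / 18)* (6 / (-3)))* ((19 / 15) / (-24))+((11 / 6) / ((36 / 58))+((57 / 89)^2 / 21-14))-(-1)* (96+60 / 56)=1104427853 / 12832020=86.07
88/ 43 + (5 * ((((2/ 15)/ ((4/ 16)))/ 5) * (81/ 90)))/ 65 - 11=-625109/ 69875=-8.95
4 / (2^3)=1 / 2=0.50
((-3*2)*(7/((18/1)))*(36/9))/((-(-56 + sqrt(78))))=-784/4587- 14*sqrt(78)/4587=-0.20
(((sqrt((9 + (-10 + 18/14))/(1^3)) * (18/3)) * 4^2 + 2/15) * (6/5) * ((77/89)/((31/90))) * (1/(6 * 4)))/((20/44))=2541/68975 + 52272 * sqrt(14)/13795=14.21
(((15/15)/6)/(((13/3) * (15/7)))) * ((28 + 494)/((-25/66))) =-40194/1625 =-24.73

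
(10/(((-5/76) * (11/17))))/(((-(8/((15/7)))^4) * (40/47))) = 153707625/108179456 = 1.42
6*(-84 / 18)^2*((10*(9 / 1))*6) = 70560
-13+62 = 49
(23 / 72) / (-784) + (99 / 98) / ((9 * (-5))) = -6451 / 282240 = -0.02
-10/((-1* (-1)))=-10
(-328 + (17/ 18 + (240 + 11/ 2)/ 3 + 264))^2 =28561/ 81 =352.60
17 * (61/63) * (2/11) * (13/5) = 26962/3465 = 7.78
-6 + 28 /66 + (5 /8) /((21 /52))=-1861 /462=-4.03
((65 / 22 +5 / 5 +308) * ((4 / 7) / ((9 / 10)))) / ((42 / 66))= 137260 / 441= 311.25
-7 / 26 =-0.27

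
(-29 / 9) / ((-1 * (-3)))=-29 / 27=-1.07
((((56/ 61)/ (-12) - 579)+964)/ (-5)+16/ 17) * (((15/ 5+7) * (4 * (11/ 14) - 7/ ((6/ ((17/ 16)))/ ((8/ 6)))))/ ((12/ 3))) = -888325607/ 3135888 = -283.28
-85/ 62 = -1.37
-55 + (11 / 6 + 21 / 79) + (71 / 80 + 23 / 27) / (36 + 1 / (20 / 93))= -52.86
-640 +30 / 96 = -10235 / 16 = -639.69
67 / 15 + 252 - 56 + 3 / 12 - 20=10843 / 60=180.72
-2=-2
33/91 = 0.36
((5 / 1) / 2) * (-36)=-90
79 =79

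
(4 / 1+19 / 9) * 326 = 17930 / 9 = 1992.22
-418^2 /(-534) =87362 /267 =327.20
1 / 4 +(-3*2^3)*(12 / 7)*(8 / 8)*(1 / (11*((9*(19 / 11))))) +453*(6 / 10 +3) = 4337953 / 2660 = 1630.81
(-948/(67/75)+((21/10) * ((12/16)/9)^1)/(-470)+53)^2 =1612701045395745561/1586592160000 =1016455.95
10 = 10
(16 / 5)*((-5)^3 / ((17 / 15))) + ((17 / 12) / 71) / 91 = -352.94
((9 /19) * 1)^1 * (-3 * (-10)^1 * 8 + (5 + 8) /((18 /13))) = 4489 /38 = 118.13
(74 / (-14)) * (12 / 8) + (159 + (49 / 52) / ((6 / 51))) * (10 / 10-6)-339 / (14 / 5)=-100261 / 104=-964.05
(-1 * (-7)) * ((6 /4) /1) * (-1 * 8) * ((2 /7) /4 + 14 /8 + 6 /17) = -3105 /17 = -182.65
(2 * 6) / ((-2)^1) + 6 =0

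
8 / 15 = 0.53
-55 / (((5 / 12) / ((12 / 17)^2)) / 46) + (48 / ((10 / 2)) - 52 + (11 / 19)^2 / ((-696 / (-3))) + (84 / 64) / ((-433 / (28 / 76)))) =-321529884237951 / 104804740240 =-3067.89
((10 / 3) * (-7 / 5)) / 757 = -14 / 2271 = -0.01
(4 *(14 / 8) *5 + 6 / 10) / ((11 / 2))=356 / 55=6.47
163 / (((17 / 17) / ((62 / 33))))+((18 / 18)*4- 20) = 9578 / 33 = 290.24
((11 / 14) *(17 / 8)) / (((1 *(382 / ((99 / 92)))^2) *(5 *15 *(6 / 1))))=203643 / 6916564121600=0.00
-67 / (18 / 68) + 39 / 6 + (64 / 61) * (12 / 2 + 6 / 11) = -2895625 / 12078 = -239.74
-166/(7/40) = -6640/7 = -948.57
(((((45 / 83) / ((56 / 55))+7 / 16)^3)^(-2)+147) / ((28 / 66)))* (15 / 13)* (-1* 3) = -16898604498312749971227429345 / 13974805303370462496804794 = -1209.22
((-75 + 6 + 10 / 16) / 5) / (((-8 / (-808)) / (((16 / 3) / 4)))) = -55247 / 30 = -1841.57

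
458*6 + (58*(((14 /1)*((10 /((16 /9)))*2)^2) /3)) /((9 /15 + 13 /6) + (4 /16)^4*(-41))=159048732 /10009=15890.57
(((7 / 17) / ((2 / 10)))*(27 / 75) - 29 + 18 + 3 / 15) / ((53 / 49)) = -8379 / 901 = -9.30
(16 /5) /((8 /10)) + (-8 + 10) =6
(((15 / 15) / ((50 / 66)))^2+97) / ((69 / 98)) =6047972 / 43125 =140.24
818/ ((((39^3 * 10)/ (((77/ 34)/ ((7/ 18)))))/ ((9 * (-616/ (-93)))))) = 2771384/ 5789095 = 0.48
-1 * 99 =-99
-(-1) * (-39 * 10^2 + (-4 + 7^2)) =-3855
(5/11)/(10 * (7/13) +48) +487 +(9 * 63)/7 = 4336177/7634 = 568.01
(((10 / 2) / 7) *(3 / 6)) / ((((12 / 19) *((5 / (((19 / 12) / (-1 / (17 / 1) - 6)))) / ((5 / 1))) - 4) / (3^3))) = -165699 / 110264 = -1.50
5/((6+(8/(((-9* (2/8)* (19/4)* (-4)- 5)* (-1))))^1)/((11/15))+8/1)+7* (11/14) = 76747/13199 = 5.81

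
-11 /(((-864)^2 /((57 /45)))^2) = -3971 /125382662553600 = -0.00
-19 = -19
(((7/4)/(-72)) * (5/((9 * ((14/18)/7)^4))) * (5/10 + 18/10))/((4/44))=-143451/64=-2241.42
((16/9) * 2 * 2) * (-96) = -2048/3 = -682.67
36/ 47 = 0.77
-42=-42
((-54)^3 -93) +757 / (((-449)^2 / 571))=-31763216510 / 201601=-157554.86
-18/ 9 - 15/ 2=-19/ 2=-9.50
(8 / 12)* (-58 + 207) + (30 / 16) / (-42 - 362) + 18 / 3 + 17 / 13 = 13441303 / 126048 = 106.64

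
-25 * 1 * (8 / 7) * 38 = -7600 / 7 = -1085.71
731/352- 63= -21445/352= -60.92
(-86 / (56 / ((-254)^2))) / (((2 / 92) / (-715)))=22810760830 / 7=3258680118.57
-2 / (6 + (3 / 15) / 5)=-0.33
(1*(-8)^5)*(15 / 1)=-491520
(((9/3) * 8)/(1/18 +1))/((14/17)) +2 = 3938/133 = 29.61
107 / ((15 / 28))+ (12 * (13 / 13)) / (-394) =590122 / 2955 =199.70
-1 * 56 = -56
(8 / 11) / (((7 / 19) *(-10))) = -76 / 385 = -0.20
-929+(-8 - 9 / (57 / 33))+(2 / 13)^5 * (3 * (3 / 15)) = -33234434606 / 35272835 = -942.21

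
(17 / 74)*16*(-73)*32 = -317696 / 37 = -8586.38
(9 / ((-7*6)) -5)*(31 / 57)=-2263 / 798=-2.84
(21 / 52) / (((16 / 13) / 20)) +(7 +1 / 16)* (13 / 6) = 2099 / 96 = 21.86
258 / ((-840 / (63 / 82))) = -387 / 1640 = -0.24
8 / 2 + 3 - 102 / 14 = -0.29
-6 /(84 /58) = -29 /7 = -4.14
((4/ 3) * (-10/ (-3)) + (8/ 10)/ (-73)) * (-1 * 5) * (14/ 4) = -50974/ 657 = -77.59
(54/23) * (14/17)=1.93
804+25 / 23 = 18517 / 23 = 805.09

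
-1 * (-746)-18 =728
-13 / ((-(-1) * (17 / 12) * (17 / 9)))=-1404 / 289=-4.86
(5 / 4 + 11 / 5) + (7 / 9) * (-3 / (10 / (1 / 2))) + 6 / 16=3.71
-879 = -879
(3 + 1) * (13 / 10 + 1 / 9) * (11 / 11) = 254 / 45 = 5.64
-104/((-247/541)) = 4328/19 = 227.79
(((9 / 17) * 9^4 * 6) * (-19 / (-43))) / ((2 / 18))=60584274 / 731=82878.62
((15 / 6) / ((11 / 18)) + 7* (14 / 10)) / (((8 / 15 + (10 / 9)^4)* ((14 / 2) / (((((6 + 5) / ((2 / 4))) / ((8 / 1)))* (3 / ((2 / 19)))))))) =71429607 / 944944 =75.59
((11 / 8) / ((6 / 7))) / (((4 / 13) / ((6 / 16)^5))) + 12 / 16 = 1653945 / 2097152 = 0.79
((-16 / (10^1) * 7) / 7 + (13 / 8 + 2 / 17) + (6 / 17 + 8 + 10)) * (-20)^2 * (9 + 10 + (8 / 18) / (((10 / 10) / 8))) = 25531310 / 153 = 166871.31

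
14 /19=0.74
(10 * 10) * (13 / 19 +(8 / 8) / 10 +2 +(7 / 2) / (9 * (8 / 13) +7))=306.34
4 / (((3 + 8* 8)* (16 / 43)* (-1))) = -43 / 268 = -0.16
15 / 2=7.50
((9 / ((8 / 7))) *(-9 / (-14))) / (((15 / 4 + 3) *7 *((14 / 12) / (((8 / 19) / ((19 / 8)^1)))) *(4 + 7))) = 288 / 194579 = 0.00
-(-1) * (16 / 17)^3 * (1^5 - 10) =-36864 / 4913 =-7.50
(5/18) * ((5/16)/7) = 25/2016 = 0.01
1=1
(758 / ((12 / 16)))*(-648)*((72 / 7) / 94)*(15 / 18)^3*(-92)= 1255248000 / 329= 3815343.47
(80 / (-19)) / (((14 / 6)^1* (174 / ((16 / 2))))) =-320 / 3857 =-0.08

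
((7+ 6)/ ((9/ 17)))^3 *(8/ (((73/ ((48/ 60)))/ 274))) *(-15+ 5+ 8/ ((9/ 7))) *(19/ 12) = -15284452579552/ 7184295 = -2127481.20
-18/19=-0.95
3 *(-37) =-111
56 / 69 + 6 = 470 / 69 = 6.81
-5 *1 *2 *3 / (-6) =5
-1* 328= -328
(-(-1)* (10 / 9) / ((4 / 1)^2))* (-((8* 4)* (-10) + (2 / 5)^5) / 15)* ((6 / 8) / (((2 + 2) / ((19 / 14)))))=593731 / 1575000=0.38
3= 3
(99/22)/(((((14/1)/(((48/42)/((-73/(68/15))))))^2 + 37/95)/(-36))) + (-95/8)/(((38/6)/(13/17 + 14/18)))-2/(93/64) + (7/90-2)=-40179527465944979/6485918386528845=-6.19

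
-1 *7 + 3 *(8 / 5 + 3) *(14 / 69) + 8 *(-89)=-3581 / 5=-716.20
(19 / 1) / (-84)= -19 / 84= -0.23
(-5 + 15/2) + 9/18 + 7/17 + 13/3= 395/51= 7.75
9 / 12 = 3 / 4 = 0.75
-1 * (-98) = 98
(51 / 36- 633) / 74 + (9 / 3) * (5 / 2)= -919 / 888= -1.03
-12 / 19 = -0.63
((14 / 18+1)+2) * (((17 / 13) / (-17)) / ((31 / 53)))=-1802 / 3627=-0.50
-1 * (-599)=599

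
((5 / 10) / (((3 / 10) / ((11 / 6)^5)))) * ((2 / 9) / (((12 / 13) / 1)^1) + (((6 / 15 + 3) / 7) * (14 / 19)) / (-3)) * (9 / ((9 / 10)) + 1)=1103682503 / 23934528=46.11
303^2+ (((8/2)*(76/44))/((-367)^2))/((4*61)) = 8297359471090/90376319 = 91809.00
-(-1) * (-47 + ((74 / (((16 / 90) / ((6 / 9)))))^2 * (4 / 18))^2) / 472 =1171350437 / 1888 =620418.66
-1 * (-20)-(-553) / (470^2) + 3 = 5081253 / 220900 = 23.00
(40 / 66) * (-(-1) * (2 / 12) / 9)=10 / 891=0.01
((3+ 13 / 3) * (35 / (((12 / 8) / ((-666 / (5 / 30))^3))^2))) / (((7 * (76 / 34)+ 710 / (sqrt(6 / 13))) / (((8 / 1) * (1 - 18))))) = 428450402444013583301294161920 / 473369791 - 3240223281641130294766052966400 * sqrt(78) / 473369791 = -59548427699558280899339.96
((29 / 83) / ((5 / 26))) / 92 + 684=13057937 / 19090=684.02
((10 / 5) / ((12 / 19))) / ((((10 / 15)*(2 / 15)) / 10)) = 1425 / 4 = 356.25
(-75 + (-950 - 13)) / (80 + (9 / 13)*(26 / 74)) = -38406 / 2969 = -12.94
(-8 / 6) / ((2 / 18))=-12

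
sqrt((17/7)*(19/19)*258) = sqrt(30702)/7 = 25.03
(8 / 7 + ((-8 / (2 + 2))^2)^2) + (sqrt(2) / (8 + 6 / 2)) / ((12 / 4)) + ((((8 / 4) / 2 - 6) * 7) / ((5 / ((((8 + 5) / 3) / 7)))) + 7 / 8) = sqrt(2) / 33 + 2299 / 168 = 13.73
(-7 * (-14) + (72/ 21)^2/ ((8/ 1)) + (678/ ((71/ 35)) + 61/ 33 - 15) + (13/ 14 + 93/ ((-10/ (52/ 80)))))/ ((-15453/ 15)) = -9538780837/ 23654834280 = -0.40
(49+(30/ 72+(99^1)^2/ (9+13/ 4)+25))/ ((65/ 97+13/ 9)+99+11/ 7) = 149633655/ 17570392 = 8.52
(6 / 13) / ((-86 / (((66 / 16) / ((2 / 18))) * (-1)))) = 891 / 4472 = 0.20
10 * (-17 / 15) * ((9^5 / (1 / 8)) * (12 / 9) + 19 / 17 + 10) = -7138494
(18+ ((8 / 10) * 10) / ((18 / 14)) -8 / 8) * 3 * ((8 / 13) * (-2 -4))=-3344 / 13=-257.23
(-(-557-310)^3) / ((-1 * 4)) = -162928590.75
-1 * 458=-458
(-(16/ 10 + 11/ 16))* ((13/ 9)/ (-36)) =793/ 8640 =0.09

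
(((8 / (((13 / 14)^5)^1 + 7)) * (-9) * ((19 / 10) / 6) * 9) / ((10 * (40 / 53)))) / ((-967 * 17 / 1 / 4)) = 2437149456 / 2833029449125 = 0.00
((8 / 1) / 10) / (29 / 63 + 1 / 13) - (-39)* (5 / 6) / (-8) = -11323 / 4400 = -2.57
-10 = -10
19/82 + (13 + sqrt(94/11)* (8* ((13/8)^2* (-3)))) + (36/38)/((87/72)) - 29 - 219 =-10571877/45182 - 507* sqrt(1034)/88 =-419.25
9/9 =1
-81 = -81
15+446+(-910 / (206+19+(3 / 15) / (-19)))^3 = 481927290140458 / 1220583312703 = 394.83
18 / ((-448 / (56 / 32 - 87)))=3069 / 896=3.43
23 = 23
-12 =-12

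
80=80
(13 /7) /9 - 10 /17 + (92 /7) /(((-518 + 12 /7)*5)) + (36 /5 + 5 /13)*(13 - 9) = 289825087 /9676485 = 29.95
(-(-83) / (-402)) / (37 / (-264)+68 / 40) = -18260 / 137953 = -0.13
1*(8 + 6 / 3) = 10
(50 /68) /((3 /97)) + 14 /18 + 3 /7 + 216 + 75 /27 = 522131 /2142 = 243.76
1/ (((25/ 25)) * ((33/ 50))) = 50/ 33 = 1.52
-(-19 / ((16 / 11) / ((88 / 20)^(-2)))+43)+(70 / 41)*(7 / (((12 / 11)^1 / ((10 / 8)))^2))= -13837811 / 519552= -26.63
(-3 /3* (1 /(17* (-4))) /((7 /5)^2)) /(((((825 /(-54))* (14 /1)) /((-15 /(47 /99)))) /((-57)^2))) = 3947535 /1096228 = 3.60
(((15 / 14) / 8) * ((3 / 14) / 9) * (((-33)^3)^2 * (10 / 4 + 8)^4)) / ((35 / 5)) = 3661311692115 / 512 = 7150999398.66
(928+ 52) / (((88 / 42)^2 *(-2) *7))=-15435 / 968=-15.95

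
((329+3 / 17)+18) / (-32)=-10.85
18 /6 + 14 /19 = 71 /19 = 3.74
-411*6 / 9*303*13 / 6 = -179881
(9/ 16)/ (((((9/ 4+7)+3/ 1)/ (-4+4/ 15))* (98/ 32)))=-96/ 1715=-0.06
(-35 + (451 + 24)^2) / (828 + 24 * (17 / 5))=563975 / 2274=248.01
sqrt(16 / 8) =sqrt(2) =1.41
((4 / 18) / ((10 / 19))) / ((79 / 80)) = 304 / 711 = 0.43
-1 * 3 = -3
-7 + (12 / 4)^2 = 2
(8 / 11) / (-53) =-8 / 583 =-0.01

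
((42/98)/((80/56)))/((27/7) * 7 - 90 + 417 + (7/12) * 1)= 18/21275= 0.00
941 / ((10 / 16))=7528 / 5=1505.60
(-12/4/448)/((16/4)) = -3/1792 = -0.00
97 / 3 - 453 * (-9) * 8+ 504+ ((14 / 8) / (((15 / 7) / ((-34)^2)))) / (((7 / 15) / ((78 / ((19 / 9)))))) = 107896.86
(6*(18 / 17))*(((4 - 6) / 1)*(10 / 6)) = -360 / 17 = -21.18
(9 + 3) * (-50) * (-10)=6000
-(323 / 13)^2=-104329 / 169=-617.33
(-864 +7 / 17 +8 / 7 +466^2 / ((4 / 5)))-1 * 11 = 32198015 / 119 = 270571.55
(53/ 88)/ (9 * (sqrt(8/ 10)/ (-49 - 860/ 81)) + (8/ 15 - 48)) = -0.01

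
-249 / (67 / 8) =-1992 / 67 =-29.73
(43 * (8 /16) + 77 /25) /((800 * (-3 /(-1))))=1229 /120000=0.01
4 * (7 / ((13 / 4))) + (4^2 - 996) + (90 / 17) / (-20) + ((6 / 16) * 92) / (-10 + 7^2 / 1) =-970.76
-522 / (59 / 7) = -3654 / 59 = -61.93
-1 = -1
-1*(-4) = 4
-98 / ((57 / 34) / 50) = -166600 / 57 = -2922.81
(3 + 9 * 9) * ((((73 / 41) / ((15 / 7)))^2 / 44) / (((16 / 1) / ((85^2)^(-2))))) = 0.00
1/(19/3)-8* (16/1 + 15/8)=-2714/19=-142.84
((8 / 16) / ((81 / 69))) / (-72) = -23 / 3888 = -0.01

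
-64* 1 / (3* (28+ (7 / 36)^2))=-27648 / 36337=-0.76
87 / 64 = 1.36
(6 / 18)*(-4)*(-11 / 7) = 44 / 21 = 2.10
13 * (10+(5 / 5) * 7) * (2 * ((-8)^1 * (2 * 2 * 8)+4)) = -111384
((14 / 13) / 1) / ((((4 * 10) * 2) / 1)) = 7 / 520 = 0.01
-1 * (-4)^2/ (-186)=8/ 93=0.09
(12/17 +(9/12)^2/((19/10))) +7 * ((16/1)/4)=74941/2584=29.00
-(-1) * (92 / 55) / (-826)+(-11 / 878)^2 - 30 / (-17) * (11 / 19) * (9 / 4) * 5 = 64997648073623 / 5655933509380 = 11.49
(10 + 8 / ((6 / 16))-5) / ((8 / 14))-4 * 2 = 457 / 12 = 38.08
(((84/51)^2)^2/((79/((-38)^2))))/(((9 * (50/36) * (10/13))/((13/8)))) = 18749773952/824769875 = 22.73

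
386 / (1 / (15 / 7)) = 5790 / 7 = 827.14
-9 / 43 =-0.21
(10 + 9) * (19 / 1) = 361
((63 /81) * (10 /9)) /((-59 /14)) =-980 /4779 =-0.21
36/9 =4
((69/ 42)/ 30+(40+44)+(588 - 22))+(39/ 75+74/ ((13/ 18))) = 20557891/ 27300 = 753.04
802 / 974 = 401 / 487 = 0.82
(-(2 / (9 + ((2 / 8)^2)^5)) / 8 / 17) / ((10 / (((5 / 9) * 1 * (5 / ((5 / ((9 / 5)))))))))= -131072 / 802160725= -0.00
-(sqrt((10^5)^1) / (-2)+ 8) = 150.11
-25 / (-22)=25 / 22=1.14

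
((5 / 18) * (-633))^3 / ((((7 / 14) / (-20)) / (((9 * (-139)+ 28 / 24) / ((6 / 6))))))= -44028180355625 / 162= -271778891084.10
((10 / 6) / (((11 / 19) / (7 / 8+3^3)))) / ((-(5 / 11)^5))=-62033917 / 15000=-4135.59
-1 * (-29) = 29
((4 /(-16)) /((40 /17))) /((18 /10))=-17 /288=-0.06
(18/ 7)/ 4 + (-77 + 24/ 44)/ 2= -2894/ 77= -37.58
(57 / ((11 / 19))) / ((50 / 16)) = 8664 / 275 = 31.51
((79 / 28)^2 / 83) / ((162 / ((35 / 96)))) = 31205 / 144571392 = 0.00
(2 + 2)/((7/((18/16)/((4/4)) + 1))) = 1.21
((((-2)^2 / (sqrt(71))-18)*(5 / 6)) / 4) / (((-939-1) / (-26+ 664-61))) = 1731 / 752-577*sqrt(71) / 80088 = 2.24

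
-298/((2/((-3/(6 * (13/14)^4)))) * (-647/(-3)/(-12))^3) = -133529098752/7735461896903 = -0.02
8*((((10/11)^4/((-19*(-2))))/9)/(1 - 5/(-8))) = 320000/32546943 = 0.01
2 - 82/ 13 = -4.31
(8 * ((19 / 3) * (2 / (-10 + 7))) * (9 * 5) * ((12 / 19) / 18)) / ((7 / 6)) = -320 / 7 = -45.71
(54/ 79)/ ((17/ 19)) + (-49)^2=3225569/ 1343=2401.76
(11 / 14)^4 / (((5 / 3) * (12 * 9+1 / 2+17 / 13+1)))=570999 / 276691240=0.00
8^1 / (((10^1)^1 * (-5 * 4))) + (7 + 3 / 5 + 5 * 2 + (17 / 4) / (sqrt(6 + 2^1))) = 17 * sqrt(2) / 16 + 439 / 25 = 19.06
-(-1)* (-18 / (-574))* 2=18 / 287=0.06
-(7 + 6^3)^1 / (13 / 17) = -3791 / 13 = -291.62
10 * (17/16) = 10.62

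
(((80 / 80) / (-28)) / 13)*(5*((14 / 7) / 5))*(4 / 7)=-2 / 637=-0.00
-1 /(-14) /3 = 1 /42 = 0.02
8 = 8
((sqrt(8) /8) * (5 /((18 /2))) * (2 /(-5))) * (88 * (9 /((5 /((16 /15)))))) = -704 * sqrt(2) /75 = -13.27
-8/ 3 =-2.67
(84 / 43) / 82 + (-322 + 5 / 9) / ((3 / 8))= -40801738 / 47601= -857.16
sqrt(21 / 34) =sqrt(714) / 34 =0.79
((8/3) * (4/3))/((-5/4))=-128/45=-2.84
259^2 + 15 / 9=201248 / 3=67082.67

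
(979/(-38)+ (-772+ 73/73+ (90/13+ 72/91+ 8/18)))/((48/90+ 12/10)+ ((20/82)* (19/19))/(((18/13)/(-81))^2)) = -387023395/410493993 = -0.94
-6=-6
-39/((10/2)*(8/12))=-117/10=-11.70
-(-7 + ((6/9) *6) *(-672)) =2695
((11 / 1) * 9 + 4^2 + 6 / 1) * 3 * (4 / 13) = 1452 / 13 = 111.69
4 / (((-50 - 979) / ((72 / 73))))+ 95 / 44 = 2.16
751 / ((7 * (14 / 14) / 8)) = 6008 / 7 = 858.29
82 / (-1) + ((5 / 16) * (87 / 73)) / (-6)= -191697 / 2336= -82.06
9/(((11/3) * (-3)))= -9/11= -0.82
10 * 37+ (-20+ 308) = 658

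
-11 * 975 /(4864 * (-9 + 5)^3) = 10725 /311296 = 0.03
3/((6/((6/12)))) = 1/4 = 0.25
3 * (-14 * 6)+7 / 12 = -3017 / 12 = -251.42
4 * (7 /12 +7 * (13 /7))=163 /3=54.33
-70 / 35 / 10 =-1 / 5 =-0.20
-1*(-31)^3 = 29791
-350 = -350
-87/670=-0.13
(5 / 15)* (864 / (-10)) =-144 / 5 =-28.80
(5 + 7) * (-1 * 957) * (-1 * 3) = 34452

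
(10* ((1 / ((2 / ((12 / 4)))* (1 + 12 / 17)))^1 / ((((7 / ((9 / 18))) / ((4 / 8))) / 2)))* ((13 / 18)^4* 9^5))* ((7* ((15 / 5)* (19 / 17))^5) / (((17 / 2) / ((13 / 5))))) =9155713.97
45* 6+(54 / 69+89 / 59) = 369499 / 1357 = 272.29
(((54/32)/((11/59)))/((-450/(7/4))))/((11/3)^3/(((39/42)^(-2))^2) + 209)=-0.00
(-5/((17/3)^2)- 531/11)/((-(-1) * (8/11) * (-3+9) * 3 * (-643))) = 8553/1486616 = 0.01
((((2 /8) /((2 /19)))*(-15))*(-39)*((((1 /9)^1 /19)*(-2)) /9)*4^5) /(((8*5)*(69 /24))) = -3328 /207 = -16.08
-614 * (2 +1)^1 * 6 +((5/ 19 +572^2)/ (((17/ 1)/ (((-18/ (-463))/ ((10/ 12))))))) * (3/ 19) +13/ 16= -2479868598761/ 227314480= -10909.42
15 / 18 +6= 41 / 6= 6.83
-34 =-34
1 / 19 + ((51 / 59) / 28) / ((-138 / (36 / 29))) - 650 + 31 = -6479080827 / 10467898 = -618.95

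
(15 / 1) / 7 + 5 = 50 / 7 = 7.14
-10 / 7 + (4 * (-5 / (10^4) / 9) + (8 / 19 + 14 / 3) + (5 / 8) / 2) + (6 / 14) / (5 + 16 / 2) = 124624709 / 31122000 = 4.00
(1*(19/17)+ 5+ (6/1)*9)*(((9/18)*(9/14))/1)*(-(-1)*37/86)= 24309/2924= 8.31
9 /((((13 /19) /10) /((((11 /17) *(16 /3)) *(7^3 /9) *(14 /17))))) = 160578880 /11271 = 14247.08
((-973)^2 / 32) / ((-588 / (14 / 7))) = -19321 / 192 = -100.63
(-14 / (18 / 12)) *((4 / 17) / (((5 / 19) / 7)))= -14896 / 255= -58.42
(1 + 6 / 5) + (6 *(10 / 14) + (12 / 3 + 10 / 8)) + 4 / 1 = 15.74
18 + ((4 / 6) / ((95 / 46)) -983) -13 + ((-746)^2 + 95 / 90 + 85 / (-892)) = 423687589627 / 762660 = 555539.28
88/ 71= 1.24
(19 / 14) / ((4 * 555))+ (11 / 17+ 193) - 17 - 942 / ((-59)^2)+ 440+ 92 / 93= 11733222784271 / 19005285320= 617.37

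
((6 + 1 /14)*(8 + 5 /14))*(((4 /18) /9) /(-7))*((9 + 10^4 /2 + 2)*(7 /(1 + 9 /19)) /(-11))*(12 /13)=8092765 /22638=357.49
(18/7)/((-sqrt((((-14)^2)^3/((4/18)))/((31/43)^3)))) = -93*sqrt(2666)/17757796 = -0.00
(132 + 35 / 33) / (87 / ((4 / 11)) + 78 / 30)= 87820 / 159621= 0.55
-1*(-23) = 23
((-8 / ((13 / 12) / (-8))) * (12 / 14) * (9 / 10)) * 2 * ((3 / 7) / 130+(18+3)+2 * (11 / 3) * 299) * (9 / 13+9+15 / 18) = 5715722763648 / 2691325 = 2123757.91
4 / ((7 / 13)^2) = 676 / 49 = 13.80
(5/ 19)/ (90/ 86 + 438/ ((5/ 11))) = 0.00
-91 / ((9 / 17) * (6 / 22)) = -630.26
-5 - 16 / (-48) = -14 / 3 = -4.67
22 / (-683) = -22 / 683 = -0.03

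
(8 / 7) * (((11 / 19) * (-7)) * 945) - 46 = -84034 / 19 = -4422.84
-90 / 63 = -10 / 7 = -1.43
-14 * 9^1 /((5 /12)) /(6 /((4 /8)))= -25.20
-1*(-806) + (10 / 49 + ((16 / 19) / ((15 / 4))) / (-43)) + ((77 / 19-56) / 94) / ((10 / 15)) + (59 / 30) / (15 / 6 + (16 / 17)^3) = 63414257647141 / 78681658860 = 805.96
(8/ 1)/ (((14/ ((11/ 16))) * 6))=11/ 168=0.07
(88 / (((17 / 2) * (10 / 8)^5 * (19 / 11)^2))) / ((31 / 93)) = 65421312 / 19178125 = 3.41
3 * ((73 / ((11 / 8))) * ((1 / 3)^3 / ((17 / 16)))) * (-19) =-177536 / 1683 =-105.49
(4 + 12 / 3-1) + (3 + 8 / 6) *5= 86 / 3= 28.67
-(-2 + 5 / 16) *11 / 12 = 99 / 64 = 1.55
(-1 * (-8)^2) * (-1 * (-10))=-640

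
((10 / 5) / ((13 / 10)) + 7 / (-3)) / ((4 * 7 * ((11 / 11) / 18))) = -93 / 182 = -0.51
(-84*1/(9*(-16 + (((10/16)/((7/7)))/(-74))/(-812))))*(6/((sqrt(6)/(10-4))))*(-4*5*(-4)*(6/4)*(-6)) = -6460661760*sqrt(6)/2563753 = -6172.72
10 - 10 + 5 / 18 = 5 / 18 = 0.28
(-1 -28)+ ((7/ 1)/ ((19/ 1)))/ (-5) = -2762/ 95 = -29.07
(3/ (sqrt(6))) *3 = 3.67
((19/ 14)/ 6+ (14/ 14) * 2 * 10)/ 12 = 1699/ 1008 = 1.69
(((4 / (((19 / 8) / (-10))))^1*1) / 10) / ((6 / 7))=-112 / 57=-1.96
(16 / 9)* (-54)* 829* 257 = -20453088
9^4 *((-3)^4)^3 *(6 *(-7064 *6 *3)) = -2660109660935712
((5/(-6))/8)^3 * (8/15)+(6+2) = 331751/41472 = 8.00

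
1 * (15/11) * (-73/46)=-1095/506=-2.16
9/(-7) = -1.29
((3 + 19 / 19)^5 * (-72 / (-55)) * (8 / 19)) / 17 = 589824 / 17765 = 33.20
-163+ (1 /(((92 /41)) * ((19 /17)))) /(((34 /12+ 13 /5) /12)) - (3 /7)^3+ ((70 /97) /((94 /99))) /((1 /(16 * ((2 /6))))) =-17615174839894 /111386550247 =-158.14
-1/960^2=-1/921600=-0.00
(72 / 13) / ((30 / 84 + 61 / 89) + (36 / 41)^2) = 50268624 / 16459885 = 3.05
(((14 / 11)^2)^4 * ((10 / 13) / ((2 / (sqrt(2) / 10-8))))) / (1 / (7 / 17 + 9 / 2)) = -4929135447040 / 47373312701 + 61614193088 * sqrt(2) / 47373312701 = -102.21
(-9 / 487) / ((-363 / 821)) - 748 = -44074933 / 58927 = -747.96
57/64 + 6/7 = 783/448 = 1.75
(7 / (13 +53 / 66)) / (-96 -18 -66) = -77 / 27330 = -0.00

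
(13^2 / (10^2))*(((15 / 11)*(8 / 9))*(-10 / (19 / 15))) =-3380 / 209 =-16.17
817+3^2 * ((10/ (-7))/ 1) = 5629/ 7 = 804.14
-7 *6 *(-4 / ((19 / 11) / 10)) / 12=1540 / 19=81.05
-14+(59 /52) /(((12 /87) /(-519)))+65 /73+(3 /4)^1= -65012325 /15184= -4281.63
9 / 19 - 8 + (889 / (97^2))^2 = -12644671084 / 1682056339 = -7.52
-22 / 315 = -0.07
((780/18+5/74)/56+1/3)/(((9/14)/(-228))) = -29089/74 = -393.09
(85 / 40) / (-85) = -1 / 40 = -0.02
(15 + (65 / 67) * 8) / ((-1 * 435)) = -305 / 5829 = -0.05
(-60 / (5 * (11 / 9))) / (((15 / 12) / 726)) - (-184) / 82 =-1168532 / 205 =-5700.16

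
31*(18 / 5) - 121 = -47 / 5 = -9.40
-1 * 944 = -944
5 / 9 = 0.56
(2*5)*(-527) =-5270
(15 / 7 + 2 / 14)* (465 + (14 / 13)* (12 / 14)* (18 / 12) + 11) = 1091.16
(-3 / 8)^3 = -27 / 512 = -0.05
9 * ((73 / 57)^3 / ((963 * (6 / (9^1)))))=0.03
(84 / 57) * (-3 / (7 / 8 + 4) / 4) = -56 / 247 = -0.23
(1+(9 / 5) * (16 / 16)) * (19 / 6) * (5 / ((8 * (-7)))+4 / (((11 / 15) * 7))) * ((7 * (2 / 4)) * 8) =11305 / 66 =171.29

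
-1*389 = -389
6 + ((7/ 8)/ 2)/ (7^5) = 230497/ 38416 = 6.00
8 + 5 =13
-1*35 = -35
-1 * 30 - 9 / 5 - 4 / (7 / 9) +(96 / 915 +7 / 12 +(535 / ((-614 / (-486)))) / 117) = -3336931513 / 102249420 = -32.64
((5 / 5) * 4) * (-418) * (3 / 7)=-5016 / 7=-716.57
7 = 7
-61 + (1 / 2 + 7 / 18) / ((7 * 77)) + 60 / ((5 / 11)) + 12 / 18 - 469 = -1927456 / 4851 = -397.33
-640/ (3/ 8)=-5120/ 3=-1706.67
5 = 5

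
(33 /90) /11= 1 /30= 0.03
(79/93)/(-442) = -79/41106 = -0.00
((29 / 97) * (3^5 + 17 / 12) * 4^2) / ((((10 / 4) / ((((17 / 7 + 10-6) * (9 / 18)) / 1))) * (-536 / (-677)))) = 1898.65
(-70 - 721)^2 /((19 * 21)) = 89383 /57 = 1568.12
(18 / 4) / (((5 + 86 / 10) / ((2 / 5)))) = 0.13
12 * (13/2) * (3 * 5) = 1170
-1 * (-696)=696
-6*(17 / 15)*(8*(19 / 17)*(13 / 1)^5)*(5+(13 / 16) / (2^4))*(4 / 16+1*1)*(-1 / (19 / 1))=480081849 / 64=7501278.89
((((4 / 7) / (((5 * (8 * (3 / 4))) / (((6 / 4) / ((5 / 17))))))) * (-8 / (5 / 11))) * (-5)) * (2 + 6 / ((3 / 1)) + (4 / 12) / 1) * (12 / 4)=19448 / 175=111.13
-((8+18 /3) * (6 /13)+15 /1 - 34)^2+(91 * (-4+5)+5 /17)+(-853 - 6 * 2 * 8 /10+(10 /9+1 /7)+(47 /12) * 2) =-1664161999 /1809990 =-919.43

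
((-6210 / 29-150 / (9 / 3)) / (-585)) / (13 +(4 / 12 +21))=1532 / 116493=0.01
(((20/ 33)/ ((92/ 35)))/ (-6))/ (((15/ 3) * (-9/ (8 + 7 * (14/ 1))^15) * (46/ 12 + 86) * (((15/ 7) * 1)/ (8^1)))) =19172465544797518489056223428608/ 225423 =85051061980354792940632600.00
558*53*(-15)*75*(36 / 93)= -12879000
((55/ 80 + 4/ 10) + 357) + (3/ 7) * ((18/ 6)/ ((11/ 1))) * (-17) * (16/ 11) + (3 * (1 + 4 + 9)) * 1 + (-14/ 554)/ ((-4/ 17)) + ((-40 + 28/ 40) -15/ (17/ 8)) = 111980456009/ 319081840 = 350.95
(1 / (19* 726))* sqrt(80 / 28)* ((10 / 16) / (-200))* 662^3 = -36264691* sqrt(35) / 1931160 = -111.10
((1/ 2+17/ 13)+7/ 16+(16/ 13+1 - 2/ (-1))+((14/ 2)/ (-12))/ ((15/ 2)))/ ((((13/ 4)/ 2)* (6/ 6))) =59887/ 15210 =3.94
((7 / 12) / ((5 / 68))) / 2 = 119 / 30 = 3.97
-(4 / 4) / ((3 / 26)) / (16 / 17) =-221 / 24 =-9.21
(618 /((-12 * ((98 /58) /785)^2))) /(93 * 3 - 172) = -103888.29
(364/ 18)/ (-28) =-13/ 18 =-0.72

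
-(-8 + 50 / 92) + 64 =3287 / 46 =71.46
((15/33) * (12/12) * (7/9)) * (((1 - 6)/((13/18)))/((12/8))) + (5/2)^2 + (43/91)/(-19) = 1048349/228228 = 4.59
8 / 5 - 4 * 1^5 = -12 / 5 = -2.40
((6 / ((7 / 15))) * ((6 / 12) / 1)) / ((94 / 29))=1305 / 658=1.98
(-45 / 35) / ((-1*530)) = 9 / 3710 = 0.00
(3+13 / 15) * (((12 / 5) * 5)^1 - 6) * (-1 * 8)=-928 / 5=-185.60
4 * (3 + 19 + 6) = 112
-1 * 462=-462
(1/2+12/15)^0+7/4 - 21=-18.25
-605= -605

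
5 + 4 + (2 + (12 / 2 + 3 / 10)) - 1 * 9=83 / 10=8.30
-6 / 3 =-2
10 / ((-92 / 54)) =-135 / 23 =-5.87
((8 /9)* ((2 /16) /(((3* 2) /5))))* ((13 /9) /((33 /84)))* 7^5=15294370 /2673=5721.80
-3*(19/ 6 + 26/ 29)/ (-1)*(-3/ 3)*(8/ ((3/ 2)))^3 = -1447936/ 783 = -1849.22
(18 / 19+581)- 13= 10810 / 19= 568.95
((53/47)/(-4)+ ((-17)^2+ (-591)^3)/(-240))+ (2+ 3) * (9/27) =1616996729/1880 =860104.64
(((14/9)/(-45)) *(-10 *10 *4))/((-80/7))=-1.21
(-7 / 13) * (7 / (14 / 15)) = -105 / 26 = -4.04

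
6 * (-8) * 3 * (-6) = 864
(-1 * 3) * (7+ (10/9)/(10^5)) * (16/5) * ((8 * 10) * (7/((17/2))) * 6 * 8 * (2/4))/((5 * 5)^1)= -1128961792/265625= -4250.21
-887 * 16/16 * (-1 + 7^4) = -2128800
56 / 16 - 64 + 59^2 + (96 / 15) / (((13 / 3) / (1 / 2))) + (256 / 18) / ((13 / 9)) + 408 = 499081 / 130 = 3839.08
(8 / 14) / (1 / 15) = 8.57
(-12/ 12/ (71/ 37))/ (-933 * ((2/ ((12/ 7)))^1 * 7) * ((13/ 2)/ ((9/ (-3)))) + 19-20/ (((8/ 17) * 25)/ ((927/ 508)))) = -563880/ 17880510283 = -0.00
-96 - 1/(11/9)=-96.82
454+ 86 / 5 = 2356 / 5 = 471.20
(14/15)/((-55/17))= -0.29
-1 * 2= -2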